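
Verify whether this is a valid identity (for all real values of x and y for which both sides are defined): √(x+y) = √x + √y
No, this is NOT an identity.

Claim: √(x+y) = √x + √y.
Test a specific point where both sides are defined: x = 1, y = 3/2.
LHS = √(x+y) ≈ 1.5811
RHS = √x + √y ≈ 2.2247
Since 1.5811 ≠ 2.2247, the equation fails at this point, so it cannot hold for all real values of x and y for which both sides are defined.
Squaring the right side gives x + 2√(xy) + y, not x + y.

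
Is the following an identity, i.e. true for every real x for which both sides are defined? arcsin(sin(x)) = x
No, this is NOT an identity.

Claim: arcsin(sin(x)) = x.
Test a specific point where both sides are defined: x = 2π/3.
LHS = arcsin(sin(x)) ≈ 1.0472
RHS = x ≈ 2.0944
Since 1.0472 ≠ 2.0944, the equation fails at this point, so it cannot hold for every real x for which both sides are defined.
arcsin only returns values in [-π/2, π/2], so arcsin(sin(x)) = x holds only for x in that interval, not for all real x.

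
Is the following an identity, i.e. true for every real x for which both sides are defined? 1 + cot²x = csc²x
Yes, this is an identity.

Claim: 1 + cot²x = csc²x.
Reasoning: Start from sin²x + cos²x = 1 and divide every term by sin²x (allowed wherever cot x and csc x are defined): 1 + cot²x = 1/sin²x = csc²x.
So the two sides agree for every real x for which both sides are defined.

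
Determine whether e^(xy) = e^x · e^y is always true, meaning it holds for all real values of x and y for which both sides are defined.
No, this is NOT an identity.

Claim: e^(xy) = e^x · e^y.
Test a specific point where both sides are defined: x = 5, y = -1.
LHS = e^(xy) ≈ 0.0067
RHS = e^x · e^y ≈ 54.5982
Since 0.0067 ≠ 54.5982, the equation fails at this point, so it cannot hold for all real values of x and y for which both sides are defined.
e^x · e^y = e^(x+y), not e^(xy).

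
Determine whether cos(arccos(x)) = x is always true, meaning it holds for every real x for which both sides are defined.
Claim: cos(arccos(x)) = x.
Reasoning: For -1 ≤ x ≤ 1 (where arccos is defined), arccos(x) is by definition an angle whose cosine equals x. Taking the cosine of that angle returns x. (Note the other order, arccos(cos x) = x, is NOT an identity.)
So the two sides agree for every real x for which both sides are defined.

Conclusion: Yes, this is an identity.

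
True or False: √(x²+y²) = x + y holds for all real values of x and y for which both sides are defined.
Claim: √(x²+y²) = x + y.
Test a specific point where both sides are defined: x = 3, y = 3/2.
LHS = √(x²+y²) ≈ 3.3541
RHS = x + y ≈ 4.5000
Since 3.3541 ≠ 4.5000, the equation fails at this point, so it cannot hold for all real values of x and y for which both sides are defined.
(x+y)² = x² + 2xy + y², not x² + y², so the square root does not split this way.

Conclusion: False.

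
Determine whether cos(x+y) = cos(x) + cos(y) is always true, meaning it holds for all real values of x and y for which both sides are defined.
No, this is NOT an identity.

Claim: cos(x+y) = cos(x) + cos(y).
Test a specific point where both sides are defined: x = -π/2, y = π.
LHS = cos(x+y) ≈ 0.0000
RHS = cos(x) + cos(y) ≈ -1.0000
Since 0.0000 ≠ -1.0000, the equation fails at this point, so it cannot hold for all real values of x and y for which both sides are defined.
The correct expansion is cos(x+y) = cos(x)cos(y) - sin(x)sin(y); cosine is not additive.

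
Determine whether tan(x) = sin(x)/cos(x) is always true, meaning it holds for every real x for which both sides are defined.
Yes, this is an identity.

Claim: tan(x) = sin(x)/cos(x).
Reasoning: For an angle x whose terminal point on the unit circle is (cos x, sin x), tan(x) is defined as the ratio (second coordinate)/(first coordinate) = sin(x)/cos(x), wherever cos(x) ≠ 0.
So the two sides agree for every real x for which both sides are defined.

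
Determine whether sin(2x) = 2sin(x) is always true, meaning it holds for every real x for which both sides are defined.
Claim: sin(2x) = 2sin(x).
Test a specific point where both sides are defined: x = π/2.
LHS = sin(2x) ≈ 0.0000
RHS = 2sin(x) ≈ 2.0000
Since 0.0000 ≠ 2.0000, the equation fails at this point, so it cannot hold for every real x for which both sides are defined.
The correct double-angle formula is sin(2x) = 2sin(x)cos(x).

Conclusion: No, this is NOT an identity.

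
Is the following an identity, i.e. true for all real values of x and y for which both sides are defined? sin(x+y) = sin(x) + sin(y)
No, this is NOT an identity.

Claim: sin(x+y) = sin(x) + sin(y).
Test a specific point where both sides are defined: x = -π/6, y = π/2.
LHS = sin(x+y) ≈ 0.8660
RHS = sin(x) + sin(y) ≈ 0.5000
Since 0.8660 ≠ 0.5000, the equation fails at this point, so it cannot hold for all real values of x and y for which both sides are defined.
The correct expansion is sin(x+y) = sin(x)cos(y) + cos(x)sin(y); sine is not additive.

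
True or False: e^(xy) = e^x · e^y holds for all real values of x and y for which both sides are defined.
False.

Claim: e^(xy) = e^x · e^y.
Test a specific point where both sides are defined: x = -1, y = 4.
LHS = e^(xy) ≈ 0.0183
RHS = e^x · e^y ≈ 20.0855
Since 0.0183 ≠ 20.0855, the equation fails at this point, so it cannot hold for all real values of x and y for which both sides are defined.
e^x · e^y = e^(x+y), not e^(xy).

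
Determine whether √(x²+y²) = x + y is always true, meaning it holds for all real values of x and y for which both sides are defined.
Claim: √(x²+y²) = x + y.
Test a specific point where both sides are defined: x = 1/2, y = -2.
LHS = √(x²+y²) ≈ 2.0616
RHS = x + y ≈ -1.5000
Since 2.0616 ≠ -1.5000, the equation fails at this point, so it cannot hold for all real values of x and y for which both sides are defined.
(x+y)² = x² + 2xy + y², not x² + y², so the square root does not split this way.

Conclusion: No, this is NOT an identity.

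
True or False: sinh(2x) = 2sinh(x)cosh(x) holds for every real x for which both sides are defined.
Claim: sinh(2x) = 2sinh(x)cosh(x).
Reasoning: 2sinh(x)cosh(x) = 2 · (e^x - e^-x)/2 · (e^x + e^-x)/2 = (e^(2x) - e^(-2x))/2 = sinh(2x).
So the two sides agree for every real x for which both sides are defined.

Conclusion: True.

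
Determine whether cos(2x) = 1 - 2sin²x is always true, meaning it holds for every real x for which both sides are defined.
Yes, this is an identity.

Claim: cos(2x) = 1 - 2sin²x.
Reasoning: cos(2x) = cos²x - sin²x. Replace cos²x by 1 - sin²x: (1 - sin²x) - sin²x = 1 - 2sin²x.
So the two sides agree for every real x for which both sides are defined.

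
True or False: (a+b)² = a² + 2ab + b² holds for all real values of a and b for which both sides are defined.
Claim: (a+b)² = a² + 2ab + b².
Reasoning: Expand: (a+b)² = (a+b)(a+b) = a·a + a·b + b·a + b·b = a² + 2ab + b².
So the two sides agree for all real values of a and b for which both sides are defined.

Conclusion: True.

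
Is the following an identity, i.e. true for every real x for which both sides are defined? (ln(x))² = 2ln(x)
No, this is NOT an identity.

Claim: (ln(x))² = 2ln(x).
Test a specific point where both sides are defined: x = 3.
LHS = (ln(x))² ≈ 1.2069
RHS = 2ln(x) ≈ 2.1972
Since 1.2069 ≠ 2.1972, the equation fails at this point, so it cannot hold for every real x for which both sides are defined.
2ln(x) equals ln(x²), which is not the same as (ln x)².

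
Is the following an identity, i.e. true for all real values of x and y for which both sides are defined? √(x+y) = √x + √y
No, this is NOT an identity.

Claim: √(x+y) = √x + √y.
Test a specific point where both sides are defined: x = 1/2, y = 4.
LHS = √(x+y) ≈ 2.1213
RHS = √x + √y ≈ 2.7071
Since 2.1213 ≠ 2.7071, the equation fails at this point, so it cannot hold for all real values of x and y for which both sides are defined.
Squaring the right side gives x + 2√(xy) + y, not x + y.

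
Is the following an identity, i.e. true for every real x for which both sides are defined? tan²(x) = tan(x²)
Claim: tan²(x) = tan(x²).
Test a specific point where both sides are defined: x = -π/6.
LHS = tan²(x) ≈ 0.3333
RHS = tan(x²) ≈ 0.2812
Since 0.3333 ≠ 0.2812, the equation fails at this point, so it cannot hold for every real x for which both sides are defined.
tan²(x) means (tan x)², squaring the output; tan(x²) squares the input. These are different functions.

Conclusion: No, this is NOT an identity.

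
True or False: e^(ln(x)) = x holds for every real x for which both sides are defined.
True.

Claim: e^(ln(x)) = x.
Reasoning: For x > 0, ln(x) is by definition the exponent p such that e^p = x. Raising e to that exponent therefore returns x: e^(ln x) = x.
So the two sides agree for every real x for which both sides are defined.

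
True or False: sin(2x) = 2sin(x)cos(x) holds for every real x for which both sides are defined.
True.

Claim: sin(2x) = 2sin(x)cos(x).
Reasoning: Put y = x in the addition formula sin(x+y) = sin(x)cos(y) + cos(x)sin(y): sin(2x) = sin(x)cos(x) + cos(x)sin(x) = 2sin(x)cos(x).
So the two sides agree for every real x for which both sides are defined.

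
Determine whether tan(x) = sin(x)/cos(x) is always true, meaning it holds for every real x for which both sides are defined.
Claim: tan(x) = sin(x)/cos(x).
Reasoning: For an angle x whose terminal point on the unit circle is (cos x, sin x), tan(x) is defined as the ratio (second coordinate)/(first coordinate) = sin(x)/cos(x), wherever cos(x) ≠ 0.
So the two sides agree for every real x for which both sides are defined.

Conclusion: Yes, this is an identity.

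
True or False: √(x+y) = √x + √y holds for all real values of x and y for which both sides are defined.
Claim: √(x+y) = √x + √y.
Test a specific point where both sides are defined: x = 5, y = 2.
LHS = √(x+y) ≈ 2.6458
RHS = √x + √y ≈ 3.6503
Since 2.6458 ≠ 3.6503, the equation fails at this point, so it cannot hold for all real values of x and y for which both sides are defined.
Squaring the right side gives x + 2√(xy) + y, not x + y.

Conclusion: False.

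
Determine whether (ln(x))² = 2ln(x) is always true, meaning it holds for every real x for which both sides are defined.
Claim: (ln(x))² = 2ln(x).
Test a specific point where both sides are defined: x = 2.
LHS = (ln(x))² ≈ 0.4805
RHS = 2ln(x) ≈ 1.3863
Since 0.4805 ≠ 1.3863, the equation fails at this point, so it cannot hold for every real x for which both sides are defined.
2ln(x) equals ln(x²), which is not the same as (ln x)².

Conclusion: No, this is NOT an identity.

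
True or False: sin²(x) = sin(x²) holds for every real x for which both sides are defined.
Claim: sin²(x) = sin(x²).
Test a specific point where both sides are defined: x = π/3.
LHS = sin²(x) ≈ 0.7500
RHS = sin(x²) ≈ 0.8897
Since 0.7500 ≠ 0.8897, the equation fails at this point, so it cannot hold for every real x for which both sides are defined.
sin²(x) means (sin x)², squaring the output; sin(x²) squares the input. These are different functions.

Conclusion: False.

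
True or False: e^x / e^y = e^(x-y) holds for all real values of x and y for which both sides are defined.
Claim: e^x / e^y = e^(x-y).
Reasoning: 1/e^y = e^(-y), so e^x / e^y = e^x · e^(-y) = e^(x + (-y)) = e^(x-y) by the product rule for exponents.
So the two sides agree for all real values of x and y for which both sides are defined.

Conclusion: True.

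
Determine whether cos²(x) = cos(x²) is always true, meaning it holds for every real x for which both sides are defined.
Claim: cos²(x) = cos(x²).
Test a specific point where both sides are defined: x = 2π/3.
LHS = cos²(x) ≈ 0.2500
RHS = cos(x²) ≈ -0.3202
Since 0.2500 ≠ -0.3202, the equation fails at this point, so it cannot hold for every real x for which both sides are defined.
cos²(x) means (cos x)², squaring the output; cos(x²) squares the input. These are different functions.

Conclusion: No, this is NOT an identity.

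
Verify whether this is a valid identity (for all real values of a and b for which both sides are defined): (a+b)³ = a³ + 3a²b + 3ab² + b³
Claim: (a+b)³ = a³ + 3a²b + 3ab² + b³.
Reasoning: (a+b)³ = (a+b)(a+b)² = (a+b)(a² + 2ab + b²) = a³ + 2a²b + ab² + a²b + 2ab² + b³ = a³ + 3a²b + 3ab² + b³.
So the two sides agree for all real values of a and b for which both sides are defined.

Conclusion: Yes, this is an identity.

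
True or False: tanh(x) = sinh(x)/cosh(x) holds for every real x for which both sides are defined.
Claim: tanh(x) = sinh(x)/cosh(x).
Reasoning: tanh(x) is defined as sinh(x)/cosh(x) = (e^x - e^-x)/(e^x + e^-x); cosh(x) ≥ 1 is never zero, so this holds for every real x.
So the two sides agree for every real x for which both sides are defined.

Conclusion: True.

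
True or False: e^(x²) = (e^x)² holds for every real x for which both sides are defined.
Claim: e^(x²) = (e^x)².
Test a specific point where both sides are defined: x = 1.
LHS = e^(x²) ≈ 2.7183
RHS = (e^x)² ≈ 7.3891
Since 2.7183 ≠ 7.3891, the equation fails at this point, so it cannot hold for every real x for which both sides are defined.
(e^x)² = e^(2x), and 2x ≠ x² in general.

Conclusion: False.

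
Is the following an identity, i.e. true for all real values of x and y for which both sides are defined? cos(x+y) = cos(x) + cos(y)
No, this is NOT an identity.

Claim: cos(x+y) = cos(x) + cos(y).
Test a specific point where both sides are defined: x = -π/6, y = π/3.
LHS = cos(x+y) ≈ 0.8660
RHS = cos(x) + cos(y) ≈ 1.3660
Since 0.8660 ≠ 1.3660, the equation fails at this point, so it cannot hold for all real values of x and y for which both sides are defined.
The correct expansion is cos(x+y) = cos(x)cos(y) - sin(x)sin(y); cosine is not additive.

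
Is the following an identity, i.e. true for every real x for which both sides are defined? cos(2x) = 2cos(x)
No, this is NOT an identity.

Claim: cos(2x) = 2cos(x).
Test a specific point where both sides are defined: x = 3π/4.
LHS = cos(2x) ≈ 0.0000
RHS = 2cos(x) ≈ -1.4142
Since 0.0000 ≠ -1.4142, the equation fails at this point, so it cannot hold for every real x for which both sides are defined.
The correct double-angle formula is cos(2x) = cos²x - sin²x.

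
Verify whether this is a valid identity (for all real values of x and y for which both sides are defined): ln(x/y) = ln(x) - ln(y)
Yes, this is an identity.

Claim: ln(x/y) = ln(x) - ln(y).
Reasoning: Both sides are simultaneously defined only when x, y > 0. Write x = e^p, y = e^q. Then x/y = e^(p-q), so ln(x/y) = p - q = ln(x) - ln(y).
So the two sides agree for all real values of x and y for which both sides are defined.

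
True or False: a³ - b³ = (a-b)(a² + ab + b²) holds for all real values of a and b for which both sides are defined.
True.

Claim: a³ - b³ = (a-b)(a² + ab + b²).
Reasoning: Expand the right side: (a-b)(a² + ab + b²) = a³ + a²b + ab² - a²b - ab² - b³ = a³ - b³ (the middle terms cancel in pairs).
So the two sides agree for all real values of a and b for which both sides are defined.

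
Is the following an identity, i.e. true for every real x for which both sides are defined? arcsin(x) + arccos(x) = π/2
Claim: arcsin(x) + arccos(x) = π/2.
Reasoning: Both sides are defined for -1 ≤ x ≤ 1. Let θ = arcsin(x), so sin θ = x and θ ∈ [-π/2, π/2]. Then cos(π/2 - θ) = sin θ = x and π/2 - θ ∈ [0, π], which is exactly the range of arccos, so arccos(x) = π/2 - θ. Adding: arcsin(x) + arccos(x) = θ + (π/2 - θ) = π/2.
So the two sides agree for every real x for which both sides are defined.

Conclusion: Yes, this is an identity.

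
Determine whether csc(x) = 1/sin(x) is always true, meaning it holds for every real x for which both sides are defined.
Claim: csc(x) = 1/sin(x).
Reasoning: csc(x) is by definition the reciprocal of sin(x), wherever sin(x) ≠ 0.
So the two sides agree for every real x for which both sides are defined.

Conclusion: Yes, this is an identity.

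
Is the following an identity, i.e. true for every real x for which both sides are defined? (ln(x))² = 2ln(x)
No, this is NOT an identity.

Claim: (ln(x))² = 2ln(x).
Test a specific point where both sides are defined: x = 3.
LHS = (ln(x))² ≈ 1.2069
RHS = 2ln(x) ≈ 2.1972
Since 1.2069 ≠ 2.1972, the equation fails at this point, so it cannot hold for every real x for which both sides are defined.
2ln(x) equals ln(x²), which is not the same as (ln x)².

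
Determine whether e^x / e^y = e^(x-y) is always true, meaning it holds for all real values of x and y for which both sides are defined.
Claim: e^x / e^y = e^(x-y).
Reasoning: 1/e^y = e^(-y), so e^x / e^y = e^x · e^(-y) = e^(x + (-y)) = e^(x-y) by the product rule for exponents.
So the two sides agree for all real values of x and y for which both sides are defined.

Conclusion: Yes, this is an identity.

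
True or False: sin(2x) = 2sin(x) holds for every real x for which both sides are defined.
False.

Claim: sin(2x) = 2sin(x).
Test a specific point where both sides are defined: x = π/2.
LHS = sin(2x) ≈ 0.0000
RHS = 2sin(x) ≈ 2.0000
Since 0.0000 ≠ 2.0000, the equation fails at this point, so it cannot hold for every real x for which both sides are defined.
The correct double-angle formula is sin(2x) = 2sin(x)cos(x).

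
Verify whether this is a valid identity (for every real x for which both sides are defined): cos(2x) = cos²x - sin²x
Claim: cos(2x) = cos²x - sin²x.
Reasoning: Put y = x in the addition formula cos(x+y) = cos(x)cos(y) - sin(x)sin(y): cos(2x) = cos²x - sin²x.
So the two sides agree for every real x for which both sides are defined.

Conclusion: Yes, this is an identity.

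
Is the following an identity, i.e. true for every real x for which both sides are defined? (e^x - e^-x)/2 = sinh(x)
Yes, this is an identity.

Claim: (e^x - e^-x)/2 = sinh(x).
Reasoning: This is exactly the definition of the hyperbolic sine: sinh(x) := (e^x - e^-x)/2.
So the two sides agree for every real x for which both sides are defined.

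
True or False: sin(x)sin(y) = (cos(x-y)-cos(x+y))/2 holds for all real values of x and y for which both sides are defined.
True.

Claim: sin(x)sin(y) = (cos(x-y)-cos(x+y))/2.
Reasoning: cos(x-y) = cos(x)cos(y) + sin(x)sin(y) and cos(x+y) = cos(x)cos(y) - sin(x)sin(y). Subtracting, cos(x-y) - cos(x+y) = 2sin(x)sin(y); divide by 2.
So the two sides agree for all real values of x and y for which both sides are defined.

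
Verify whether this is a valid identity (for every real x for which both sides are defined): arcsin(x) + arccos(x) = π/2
Claim: arcsin(x) + arccos(x) = π/2.
Reasoning: Both sides are defined for -1 ≤ x ≤ 1. Let θ = arcsin(x), so sin θ = x and θ ∈ [-π/2, π/2]. Then cos(π/2 - θ) = sin θ = x and π/2 - θ ∈ [0, π], which is exactly the range of arccos, so arccos(x) = π/2 - θ. Adding: arcsin(x) + arccos(x) = θ + (π/2 - θ) = π/2.
So the two sides agree for every real x for which both sides are defined.

Conclusion: Yes, this is an identity.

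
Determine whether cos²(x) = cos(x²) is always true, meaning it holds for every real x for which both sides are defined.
No, this is NOT an identity.

Claim: cos²(x) = cos(x²).
Test a specific point where both sides are defined: x = 3π/4.
LHS = cos²(x) ≈ 0.5000
RHS = cos(x²) ≈ 0.7442
Since 0.5000 ≠ 0.7442, the equation fails at this point, so it cannot hold for every real x for which both sides are defined.
cos²(x) means (cos x)², squaring the output; cos(x²) squares the input. These are different functions.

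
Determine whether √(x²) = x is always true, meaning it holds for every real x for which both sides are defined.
No, this is NOT an identity.

Claim: √(x²) = x.
Test a specific point where both sides are defined: x = -1.
LHS = √(x²) ≈ 1.0000
RHS = x ≈ -1.0000
Since 1.0000 ≠ -1.0000, the equation fails at this point, so it cannot hold for every real x for which both sides are defined.
√(x²) = |x|, which differs from x whenever x < 0 (both sides are defined for every real x).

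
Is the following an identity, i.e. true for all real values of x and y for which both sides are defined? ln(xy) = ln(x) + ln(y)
Yes, this is an identity.

Claim: ln(xy) = ln(x) + ln(y).
Reasoning: Both sides are simultaneously defined only when x, y > 0. Write x = e^p, y = e^q (p = ln x, q = ln y). Then xy = e^p · e^q = e^(p+q), so ln(xy) = p + q = ln(x) + ln(y).
So the two sides agree for all real values of x and y for which both sides are defined.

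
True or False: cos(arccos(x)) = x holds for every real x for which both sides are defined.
Claim: cos(arccos(x)) = x.
Reasoning: For -1 ≤ x ≤ 1 (where arccos is defined), arccos(x) is by definition an angle whose cosine equals x. Taking the cosine of that angle returns x. (Note the other order, arccos(cos x) = x, is NOT an identity.)
So the two sides agree for every real x for which both sides are defined.

Conclusion: True.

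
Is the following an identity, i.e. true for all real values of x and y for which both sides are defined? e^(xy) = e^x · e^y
No, this is NOT an identity.

Claim: e^(xy) = e^x · e^y.
Test a specific point where both sides are defined: x = -3, y = 4.
LHS = e^(xy) ≈ 0.0000
RHS = e^x · e^y ≈ 2.7183
Since 0.0000 ≠ 2.7183, the equation fails at this point, so it cannot hold for all real values of x and y for which both sides are defined.
e^x · e^y = e^(x+y), not e^(xy).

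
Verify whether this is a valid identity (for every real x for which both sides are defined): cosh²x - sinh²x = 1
Claim: cosh²x - sinh²x = 1.
Reasoning: With cosh(x) = (e^x + e^-x)/2 and sinh(x) = (e^x - e^-x)/2: cosh²x = (e^(2x) + 2 + e^(-2x))/4 and sinh²x = (e^(2x) - 2 + e^(-2x))/4. Subtracting leaves 4/4 = 1.
So the two sides agree for every real x for which both sides are defined.

Conclusion: Yes, this is an identity.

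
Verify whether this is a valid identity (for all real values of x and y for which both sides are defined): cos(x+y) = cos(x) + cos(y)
No, this is NOT an identity.

Claim: cos(x+y) = cos(x) + cos(y).
Test a specific point where both sides are defined: x = π/4, y = π/3.
LHS = cos(x+y) ≈ -0.2588
RHS = cos(x) + cos(y) ≈ 1.2071
Since -0.2588 ≠ 1.2071, the equation fails at this point, so it cannot hold for all real values of x and y for which both sides are defined.
The correct expansion is cos(x+y) = cos(x)cos(y) - sin(x)sin(y); cosine is not additive.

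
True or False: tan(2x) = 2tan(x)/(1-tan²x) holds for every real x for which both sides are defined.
Claim: tan(2x) = 2tan(x)/(1-tan²x).
Reasoning: tan(2x) = sin(2x)/cos(2x) = 2sin(x)cos(x) / (cos²x - sin²x). Divide numerator and denominator by cos²x: 2tan(x) / (1 - tan²x).
So the two sides agree for every real x for which both sides are defined.

Conclusion: True.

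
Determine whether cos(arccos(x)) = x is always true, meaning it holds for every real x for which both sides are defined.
Yes, this is an identity.

Claim: cos(arccos(x)) = x.
Reasoning: For -1 ≤ x ≤ 1 (where arccos is defined), arccos(x) is by definition an angle whose cosine equals x. Taking the cosine of that angle returns x. (Note the other order, arccos(cos x) = x, is NOT an identity.)
So the two sides agree for every real x for which both sides are defined.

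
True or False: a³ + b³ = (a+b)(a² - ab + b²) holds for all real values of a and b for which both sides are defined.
True.

Claim: a³ + b³ = (a+b)(a² - ab + b²).
Reasoning: Expand the right side: (a+b)(a² - ab + b²) = a³ - a²b + ab² + a²b - ab² + b³ = a³ + b³ (the middle terms cancel in pairs).
So the two sides agree for all real values of a and b for which both sides are defined.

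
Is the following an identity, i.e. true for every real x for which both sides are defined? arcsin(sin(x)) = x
No, this is NOT an identity.

Claim: arcsin(sin(x)) = x.
Test a specific point where both sides are defined: x = 2π/3.
LHS = arcsin(sin(x)) ≈ 1.0472
RHS = x ≈ 2.0944
Since 1.0472 ≠ 2.0944, the equation fails at this point, so it cannot hold for every real x for which both sides are defined.
arcsin only returns values in [-π/2, π/2], so arcsin(sin(x)) = x holds only for x in that interval, not for all real x.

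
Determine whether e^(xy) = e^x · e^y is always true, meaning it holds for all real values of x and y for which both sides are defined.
No, this is NOT an identity.

Claim: e^(xy) = e^x · e^y.
Test a specific point where both sides are defined: x = 2, y = 3.
LHS = e^(xy) ≈ 403.4288
RHS = e^x · e^y ≈ 148.4132
Since 403.4288 ≠ 148.4132, the equation fails at this point, so it cannot hold for all real values of x and y for which both sides are defined.
e^x · e^y = e^(x+y), not e^(xy).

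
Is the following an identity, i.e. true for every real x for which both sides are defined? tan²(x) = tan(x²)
No, this is NOT an identity.

Claim: tan²(x) = tan(x²).
Test a specific point where both sides are defined: x = π/6.
LHS = tan²(x) ≈ 0.3333
RHS = tan(x²) ≈ 0.2812
Since 0.3333 ≠ 0.2812, the equation fails at this point, so it cannot hold for every real x for which both sides are defined.
tan²(x) means (tan x)², squaring the output; tan(x²) squares the input. These are different functions.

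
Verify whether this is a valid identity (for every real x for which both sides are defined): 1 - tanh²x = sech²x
Yes, this is an identity.

Claim: 1 - tanh²x = sech²x.
Reasoning: Divide cosh²x - sinh²x = 1 through by cosh²x (never zero): 1 - tanh²x = 1/cosh²x = sech²x.
So the two sides agree for every real x for which both sides are defined.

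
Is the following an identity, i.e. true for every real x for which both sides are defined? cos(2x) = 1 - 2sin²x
Yes, this is an identity.

Claim: cos(2x) = 1 - 2sin²x.
Reasoning: cos(2x) = cos²x - sin²x. Replace cos²x by 1 - sin²x: (1 - sin²x) - sin²x = 1 - 2sin²x.
So the two sides agree for every real x for which both sides are defined.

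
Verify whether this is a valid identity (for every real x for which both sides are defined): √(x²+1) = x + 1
No, this is NOT an identity.

Claim: √(x²+1) = x + 1.
Test a specific point where both sides are defined: x = 5.
LHS = √(x²+1) ≈ 5.0990
RHS = x + 1 ≈ 6.0000
Since 5.0990 ≠ 6.0000, the equation fails at this point, so it cannot hold for every real x for which both sides are defined.
(x+1)² = x² + 2x + 1 ≠ x² + 1 unless x = 0.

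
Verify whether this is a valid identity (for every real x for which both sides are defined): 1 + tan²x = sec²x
Claim: 1 + tan²x = sec²x.
Reasoning: Start from sin²x + cos²x = 1 and divide every term by cos²x (allowed wherever tan x and sec x are defined): tan²x + 1 = 1/cos²x = sec²x.
So the two sides agree for every real x for which both sides are defined.

Conclusion: Yes, this is an identity.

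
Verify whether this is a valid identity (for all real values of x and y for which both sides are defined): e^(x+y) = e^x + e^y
Claim: e^(x+y) = e^x + e^y.
Test a specific point where both sides are defined: x = -1, y = 1.
LHS = e^(x+y) ≈ 1.0000
RHS = e^x + e^y ≈ 3.0862
Since 1.0000 ≠ 3.0862, the equation fails at this point, so it cannot hold for all real values of x and y for which both sides are defined.
The correct rule is e^(x+y) = e^x · e^y (a product, not a sum).

Conclusion: No, this is NOT an identity.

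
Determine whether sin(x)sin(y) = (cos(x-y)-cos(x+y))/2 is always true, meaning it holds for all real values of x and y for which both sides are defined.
Yes, this is an identity.

Claim: sin(x)sin(y) = (cos(x-y)-cos(x+y))/2.
Reasoning: cos(x-y) = cos(x)cos(y) + sin(x)sin(y) and cos(x+y) = cos(x)cos(y) - sin(x)sin(y). Subtracting, cos(x-y) - cos(x+y) = 2sin(x)sin(y); divide by 2.
So the two sides agree for all real values of x and y for which both sides are defined.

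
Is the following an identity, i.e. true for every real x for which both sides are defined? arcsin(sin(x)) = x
Claim: arcsin(sin(x)) = x.
Test a specific point where both sides are defined: x = 3π/4.
LHS = arcsin(sin(x)) ≈ 0.7854
RHS = x ≈ 2.3562
Since 0.7854 ≠ 2.3562, the equation fails at this point, so it cannot hold for every real x for which both sides are defined.
arcsin only returns values in [-π/2, π/2], so arcsin(sin(x)) = x holds only for x in that interval, not for all real x.

Conclusion: No, this is NOT an identity.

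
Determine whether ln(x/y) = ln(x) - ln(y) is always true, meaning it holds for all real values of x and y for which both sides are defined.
Yes, this is an identity.

Claim: ln(x/y) = ln(x) - ln(y).
Reasoning: Both sides are simultaneously defined only when x, y > 0. Write x = e^p, y = e^q. Then x/y = e^(p-q), so ln(x/y) = p - q = ln(x) - ln(y).
So the two sides agree for all real values of x and y for which both sides are defined.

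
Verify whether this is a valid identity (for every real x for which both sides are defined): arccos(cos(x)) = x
Claim: arccos(cos(x)) = x.
Test a specific point where both sides are defined: x = -π/4.
LHS = arccos(cos(x)) ≈ 0.7854
RHS = x ≈ -0.7854
Since 0.7854 ≠ -0.7854, the equation fails at this point, so it cannot hold for every real x for which both sides are defined.
arccos only returns values in [0, π], so arccos(cos(x)) = x holds only for x in that interval, not for all real x.

Conclusion: No, this is NOT an identity.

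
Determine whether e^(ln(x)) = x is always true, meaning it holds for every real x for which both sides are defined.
Yes, this is an identity.

Claim: e^(ln(x)) = x.
Reasoning: For x > 0, ln(x) is by definition the exponent p such that e^p = x. Raising e to that exponent therefore returns x: e^(ln x) = x.
So the two sides agree for every real x for which both sides are defined.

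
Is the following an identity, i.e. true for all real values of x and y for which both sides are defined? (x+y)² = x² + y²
Claim: (x+y)² = x² + y².
Test a specific point where both sides are defined: x = 1/2, y = 3/2.
LHS = (x+y)² ≈ 4.0000
RHS = x² + y² ≈ 2.5000
Since 4.0000 ≠ 2.5000, the equation fails at this point, so it cannot hold for all real values of x and y for which both sides are defined.
The correct expansion is (x+y)² = x² + 2xy + y²; the cross term 2xy is missing.

Conclusion: No, this is NOT an identity.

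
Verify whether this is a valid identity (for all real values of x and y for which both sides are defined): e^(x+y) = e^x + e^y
Claim: e^(x+y) = e^x + e^y.
Test a specific point where both sides are defined: x = -2, y = -2.
LHS = e^(x+y) ≈ 0.0183
RHS = e^x + e^y ≈ 0.2707
Since 0.0183 ≠ 0.2707, the equation fails at this point, so it cannot hold for all real values of x and y for which both sides are defined.
The correct rule is e^(x+y) = e^x · e^y (a product, not a sum).

Conclusion: No, this is NOT an identity.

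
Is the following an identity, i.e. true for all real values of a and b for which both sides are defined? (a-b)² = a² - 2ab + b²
Yes, this is an identity.

Claim: (a-b)² = a² - 2ab + b².
Reasoning: Expand: (a-b)² = (a-b)(a-b) = a·a - a·b - b·a + b·b = a² - 2ab + b².
So the two sides agree for all real values of a and b for which both sides are defined.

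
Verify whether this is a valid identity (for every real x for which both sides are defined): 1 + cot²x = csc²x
Claim: 1 + cot²x = csc²x.
Reasoning: Start from sin²x + cos²x = 1 and divide every term by sin²x (allowed wherever cot x and csc x are defined): 1 + cot²x = 1/sin²x = csc²x.
So the two sides agree for every real x for which both sides are defined.

Conclusion: Yes, this is an identity.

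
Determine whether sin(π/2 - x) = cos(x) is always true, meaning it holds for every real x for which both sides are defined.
Claim: sin(π/2 - x) = cos(x).
Reasoning: Use sin(u - v) = sin(u)cos(v) - cos(u)sin(v) with u = π/2, v = x: sin(π/2)cos(x) - cos(π/2)sin(x) = 1·cos(x) - 0·sin(x) = cos(x).
So the two sides agree for every real x for which both sides are defined.

Conclusion: Yes, this is an identity.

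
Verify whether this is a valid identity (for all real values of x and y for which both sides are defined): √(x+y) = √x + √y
No, this is NOT an identity.

Claim: √(x+y) = √x + √y.
Test a specific point where both sides are defined: x = 3/2, y = 3/2.
LHS = √(x+y) ≈ 1.7321
RHS = √x + √y ≈ 2.4495
Since 1.7321 ≠ 2.4495, the equation fails at this point, so it cannot hold for all real values of x and y for which both sides are defined.
Squaring the right side gives x + 2√(xy) + y, not x + y.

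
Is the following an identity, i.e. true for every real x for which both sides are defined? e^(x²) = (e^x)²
No, this is NOT an identity.

Claim: e^(x²) = (e^x)².
Test a specific point where both sides are defined: x = 3.
LHS = e^(x²) ≈ 8103.0839
RHS = (e^x)² ≈ 403.4288
Since 8103.0839 ≠ 403.4288, the equation fails at this point, so it cannot hold for every real x for which both sides are defined.
(e^x)² = e^(2x), and 2x ≠ x² in general.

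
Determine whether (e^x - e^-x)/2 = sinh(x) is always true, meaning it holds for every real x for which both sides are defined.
Claim: (e^x - e^-x)/2 = sinh(x).
Reasoning: This is exactly the definition of the hyperbolic sine: sinh(x) := (e^x - e^-x)/2.
So the two sides agree for every real x for which both sides are defined.

Conclusion: Yes, this is an identity.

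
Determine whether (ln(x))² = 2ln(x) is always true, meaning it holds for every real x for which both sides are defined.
No, this is NOT an identity.

Claim: (ln(x))² = 2ln(x).
Test a specific point where both sides are defined: x = 5.
LHS = (ln(x))² ≈ 2.5903
RHS = 2ln(x) ≈ 3.2189
Since 2.5903 ≠ 3.2189, the equation fails at this point, so it cannot hold for every real x for which both sides are defined.
2ln(x) equals ln(x²), which is not the same as (ln x)².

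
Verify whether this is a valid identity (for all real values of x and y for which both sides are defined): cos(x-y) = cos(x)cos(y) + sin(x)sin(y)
Claim: cos(x-y) = cos(x)cos(y) + sin(x)sin(y).
Reasoning: Replace y by -y in cos(x+y) = cos(x)cos(y) - sin(x)sin(y) and use cos(-y) = cos(y), sin(-y) = -sin(y): cos(x-y) = cos(x)cos(y) + sin(x)sin(y).
So the two sides agree for all real values of x and y for which both sides are defined.

Conclusion: Yes, this is an identity.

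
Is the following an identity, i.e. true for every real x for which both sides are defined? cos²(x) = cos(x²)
No, this is NOT an identity.

Claim: cos²(x) = cos(x²).
Test a specific point where both sides are defined: x = -π/4.
LHS = cos²(x) ≈ 0.5000
RHS = cos(x²) ≈ 0.8157
Since 0.5000 ≠ 0.8157, the equation fails at this point, so it cannot hold for every real x for which both sides are defined.
cos²(x) means (cos x)², squaring the output; cos(x²) squares the input. These are different functions.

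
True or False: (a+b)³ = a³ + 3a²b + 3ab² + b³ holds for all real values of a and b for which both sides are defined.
True.

Claim: (a+b)³ = a³ + 3a²b + 3ab² + b³.
Reasoning: (a+b)³ = (a+b)(a+b)² = (a+b)(a² + 2ab + b²) = a³ + 2a²b + ab² + a²b + 2ab² + b³ = a³ + 3a²b + 3ab² + b³.
So the two sides agree for all real values of a and b for which both sides are defined.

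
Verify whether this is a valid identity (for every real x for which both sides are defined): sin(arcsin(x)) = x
Claim: sin(arcsin(x)) = x.
Reasoning: For -1 ≤ x ≤ 1 (where arcsin is defined), arcsin(x) is by definition an angle whose sine equals x. Taking the sine of that angle returns x. (Note the other order, arcsin(sin x) = x, is NOT an identity.)
So the two sides agree for every real x for which both sides are defined.

Conclusion: Yes, this is an identity.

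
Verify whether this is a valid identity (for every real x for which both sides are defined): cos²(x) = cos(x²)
No, this is NOT an identity.

Claim: cos²(x) = cos(x²).
Test a specific point where both sides are defined: x = π/2.
LHS = cos²(x) ≈ 0.0000
RHS = cos(x²) ≈ -0.7812
Since 0.0000 ≠ -0.7812, the equation fails at this point, so it cannot hold for every real x for which both sides are defined.
cos²(x) means (cos x)², squaring the output; cos(x²) squares the input. These are different functions.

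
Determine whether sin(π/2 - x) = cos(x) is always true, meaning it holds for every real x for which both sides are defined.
Yes, this is an identity.

Claim: sin(π/2 - x) = cos(x).
Reasoning: Use sin(u - v) = sin(u)cos(v) - cos(u)sin(v) with u = π/2, v = x: sin(π/2)cos(x) - cos(π/2)sin(x) = 1·cos(x) - 0·sin(x) = cos(x).
So the two sides agree for every real x for which both sides are defined.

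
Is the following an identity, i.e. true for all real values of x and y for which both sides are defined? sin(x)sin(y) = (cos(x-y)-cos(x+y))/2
Claim: sin(x)sin(y) = (cos(x-y)-cos(x+y))/2.
Reasoning: cos(x-y) = cos(x)cos(y) + sin(x)sin(y) and cos(x+y) = cos(x)cos(y) - sin(x)sin(y). Subtracting, cos(x-y) - cos(x+y) = 2sin(x)sin(y); divide by 2.
So the two sides agree for all real values of x and y for which both sides are defined.

Conclusion: Yes, this is an identity.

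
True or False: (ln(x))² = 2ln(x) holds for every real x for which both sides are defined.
False.

Claim: (ln(x))² = 2ln(x).
Test a specific point where both sides are defined: x = 4.
LHS = (ln(x))² ≈ 1.9218
RHS = 2ln(x) ≈ 2.7726
Since 1.9218 ≠ 2.7726, the equation fails at this point, so it cannot hold for every real x for which both sides are defined.
2ln(x) equals ln(x²), which is not the same as (ln x)².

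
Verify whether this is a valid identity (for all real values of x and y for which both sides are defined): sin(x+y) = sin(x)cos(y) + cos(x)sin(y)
Yes, this is an identity.

Claim: sin(x+y) = sin(x)cos(y) + cos(x)sin(y).
Reasoning: By Euler's formula e^(i(x+y)) = e^(ix)·e^(iy) = (cos x + i·sin x)(cos y + i·sin y). The imaginary part of the left side is sin(x+y); the imaginary part of the product is sin(x)cos(y) + cos(x)sin(y).
So the two sides agree for all real values of x and y for which both sides are defined.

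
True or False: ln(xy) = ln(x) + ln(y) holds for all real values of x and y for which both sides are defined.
True.

Claim: ln(xy) = ln(x) + ln(y).
Reasoning: Both sides are simultaneously defined only when x, y > 0. Write x = e^p, y = e^q (p = ln x, q = ln y). Then xy = e^p · e^q = e^(p+q), so ln(xy) = p + q = ln(x) + ln(y).
So the two sides agree for all real values of x and y for which both sides are defined.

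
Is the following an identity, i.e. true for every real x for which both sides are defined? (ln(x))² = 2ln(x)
Claim: (ln(x))² = 2ln(x).
Test a specific point where both sides are defined: x = 1/2.
LHS = (ln(x))² ≈ 0.4805
RHS = 2ln(x) ≈ -1.3863
Since 0.4805 ≠ -1.3863, the equation fails at this point, so it cannot hold for every real x for which both sides are defined.
2ln(x) equals ln(x²), which is not the same as (ln x)².

Conclusion: No, this is NOT an identity.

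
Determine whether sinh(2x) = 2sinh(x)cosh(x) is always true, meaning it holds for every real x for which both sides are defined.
Yes, this is an identity.

Claim: sinh(2x) = 2sinh(x)cosh(x).
Reasoning: 2sinh(x)cosh(x) = 2 · (e^x - e^-x)/2 · (e^x + e^-x)/2 = (e^(2x) - e^(-2x))/2 = sinh(2x).
So the two sides agree for every real x for which both sides are defined.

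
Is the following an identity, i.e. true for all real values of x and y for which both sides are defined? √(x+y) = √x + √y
Claim: √(x+y) = √x + √y.
Test a specific point where both sides are defined: x = 1, y = 3.
LHS = √(x+y) ≈ 2.0000
RHS = √x + √y ≈ 2.7321
Since 2.0000 ≠ 2.7321, the equation fails at this point, so it cannot hold for all real values of x and y for which both sides are defined.
Squaring the right side gives x + 2√(xy) + y, not x + y.

Conclusion: No, this is NOT an identity.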